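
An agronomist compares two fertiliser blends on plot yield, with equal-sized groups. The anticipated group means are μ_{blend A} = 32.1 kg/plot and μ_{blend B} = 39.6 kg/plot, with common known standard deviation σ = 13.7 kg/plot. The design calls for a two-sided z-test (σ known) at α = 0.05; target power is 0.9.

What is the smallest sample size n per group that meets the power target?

Standardized effect: d = |μ_{blend A} − μ_{blend B}| / σ = |32.1 − 39.6| / 13.7 = 0.5474
Set Φ(δ − 1.960) = 0.9; then δ − 1.960 = Φ⁻¹(0.9) = 1.282, giving δ = 3.242.
(For δ > 0 the lower-tail rejection region contributes negligibly to power, so the one-term inversion is standard.)
δ = d·√(n/2) ⇒ n = 2(δ/d)² = 2 × (3.242 / 0.5474)² = 70.12.
Rounding up, n = 71 per group.

n = 71 per group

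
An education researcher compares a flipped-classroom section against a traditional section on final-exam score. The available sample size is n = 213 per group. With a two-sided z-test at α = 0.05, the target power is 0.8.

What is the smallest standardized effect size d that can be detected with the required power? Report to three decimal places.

Required noncentrality: δ = z_{0.025} + z_{0.20} = 1.960 + 0.842 = 2.802.
(The second rejection-region term Φ(−δ − z_{α/2}) is negligible and dropped.)
δ = d·√(n/2) ⇒ d = δ/√(n/2) = 2.802/√(213/2) = 0.2715.

d ≈ 0.271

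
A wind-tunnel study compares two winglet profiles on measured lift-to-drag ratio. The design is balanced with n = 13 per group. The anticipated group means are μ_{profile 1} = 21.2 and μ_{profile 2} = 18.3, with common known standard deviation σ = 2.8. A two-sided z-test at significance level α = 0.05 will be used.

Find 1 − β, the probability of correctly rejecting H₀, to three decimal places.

Power ≈ 0.752

Standardized effect: d = |μ_{profile 1} − μ_{profile 2}| / σ = |21.2 − 18.3| / 2.8 = 1.0357
Noncentrality parameter: δ = d·√(n/2) = 1.0357 × √(13/2) = 2.6406
Two-sided α = 0.05 → critical value z_{0.025} = 1.960.
Power = Φ(δ − 1.960) + Φ(−δ − 1.960) = Φ(0.681) + Φ(-4.601) = 0.7519 + 0.0000 = 0.7519.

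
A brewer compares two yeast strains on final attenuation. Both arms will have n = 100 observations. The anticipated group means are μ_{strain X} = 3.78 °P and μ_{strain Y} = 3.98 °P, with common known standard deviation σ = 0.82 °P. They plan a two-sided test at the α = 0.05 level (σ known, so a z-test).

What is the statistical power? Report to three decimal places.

Standardized effect: d = |μ_{strain X} − μ_{strain Y}| / σ = |3.78 − 3.98| / 0.82 = 0.2439
Noncentrality parameter: δ = d·√(n/2) = 0.2439 × √(100/2) = 1.7247
Critical value for a two-sided test at α = 0.05: z_{α/2} = 1.960.
Power = Φ(δ − 1.960) + Φ(−δ − 1.960) = Φ(-0.235) + Φ(-3.685) = 0.4070 + 0.0001 = 0.4071.

Power ≈ 0.407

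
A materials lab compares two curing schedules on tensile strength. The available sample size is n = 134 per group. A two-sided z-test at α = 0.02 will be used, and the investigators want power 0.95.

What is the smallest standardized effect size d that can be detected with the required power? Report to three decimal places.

Required noncentrality: δ = z_{0.01} + z_{0.05} = 2.326 + 1.645 = 3.971.
(Lower-tail contribution to power is negligible for δ > 0.)
δ = d·√(n/2) ⇒ d = δ/√(n/2) = 3.971/√(134/2) = 0.4852.

d ≈ 0.485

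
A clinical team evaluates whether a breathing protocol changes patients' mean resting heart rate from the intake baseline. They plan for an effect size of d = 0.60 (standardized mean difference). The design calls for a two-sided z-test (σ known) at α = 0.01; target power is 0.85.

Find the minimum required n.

For power 0.85 need Φ(δ − z_{0.005}) = 0.85, so δ = z_{0.005} + z_{0.15} = 2.576 + 1.036 = 3.612.
(Ignoring the negligible lower-tail rejection probability gives the usual closed-form inversion.)
δ = d·√n ⇒ n = (δ/d)² = (3.612 / 0.60)² = 36.25.
Round up to the next whole unit.

n = 37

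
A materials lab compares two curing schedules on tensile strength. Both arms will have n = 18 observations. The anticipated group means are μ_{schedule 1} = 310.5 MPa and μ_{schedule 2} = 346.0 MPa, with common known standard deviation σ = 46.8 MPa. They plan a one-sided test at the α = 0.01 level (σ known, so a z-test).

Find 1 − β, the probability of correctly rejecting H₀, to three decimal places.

Standardized effect: d = |μ_{schedule 1} − μ_{schedule 2}| / σ = |310.5 − 346.0| / 46.8 = 0.7585
Noncentrality parameter: λ = d·√(n/2) = 0.7585 × √(18/2) = 2.2756
One-sided α = 0.01 → critical value z_{0.01} = 2.326.
Power = Φ(λ − 2.326) = Φ(-0.051) = 0.4798.

Power ≈ 0.480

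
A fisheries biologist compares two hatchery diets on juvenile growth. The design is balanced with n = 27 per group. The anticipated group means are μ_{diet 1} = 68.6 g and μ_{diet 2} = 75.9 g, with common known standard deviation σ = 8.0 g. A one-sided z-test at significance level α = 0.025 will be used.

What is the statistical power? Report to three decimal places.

Standardized effect: d = |μ_{diet 1} − μ_{diet 2}| / σ = |68.6 − 75.9| / 8.0 = 0.9125
Noncentrality parameter: δ = d·√(n/2) = 0.9125 × √(27/2) = 3.3527
One-sided α = 0.025 → critical value z_{0.025} = 1.960.
Power = Φ(δ − 1.960) = Φ(1.393) = 0.9182.

Power ≈ 0.918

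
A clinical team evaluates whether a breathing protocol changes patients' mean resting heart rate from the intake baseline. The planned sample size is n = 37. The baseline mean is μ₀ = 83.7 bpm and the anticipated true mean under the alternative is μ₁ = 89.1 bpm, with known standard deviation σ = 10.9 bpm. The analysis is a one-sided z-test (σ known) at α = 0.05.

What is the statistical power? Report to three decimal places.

Power ≈ 0.914

Standardized effect: d = |μ₁ − μ₀| / σ = |89.1 − 83.7| / 10.9 = 0.4954
Noncentrality parameter: δ = d·√n = 0.4954 × √37 = 3.0135
Critical value for a one-sided test at α = 0.05: z_α = 1.645.
Power = Φ(δ − 1.645) = Φ(1.369) = 0.9144.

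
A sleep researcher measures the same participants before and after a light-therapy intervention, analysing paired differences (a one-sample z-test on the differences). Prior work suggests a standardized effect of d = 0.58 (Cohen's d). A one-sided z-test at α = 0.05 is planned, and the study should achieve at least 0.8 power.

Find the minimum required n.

Set Φ(δ − 1.645) = 0.8; then δ − 1.645 = Φ⁻¹(0.8) = 0.842, giving δ = 2.486.
δ = d·√n ⇒ n = (δ/d)² = (2.486 / 0.58)² = 18.38.
Rounding up, n = 19.

n = 19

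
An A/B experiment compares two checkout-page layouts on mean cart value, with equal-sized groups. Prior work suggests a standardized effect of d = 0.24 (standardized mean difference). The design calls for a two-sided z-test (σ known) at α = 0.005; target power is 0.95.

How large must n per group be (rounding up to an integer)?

Set Φ(δ − 2.807) = 0.95; then δ − 2.807 = Φ⁻¹(0.95) = 1.645, giving δ = 4.452.
(The Φ(−δ − z_{α/2}) term is vanishingly small for δ > 0 and is dropped in the standard sample-size formula.)
δ = d·√(n/2) ⇒ n = 2(δ/d)² = 2 × (4.452 / 0.24)² = 688.17.
Round up to the next whole unit.

n = 689 per group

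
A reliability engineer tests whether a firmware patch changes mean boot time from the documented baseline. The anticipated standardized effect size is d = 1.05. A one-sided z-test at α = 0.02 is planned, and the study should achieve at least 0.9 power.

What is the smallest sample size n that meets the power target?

n = 11

For power 0.9 need Φ(δ − z_{0.02}) = 0.9, so δ = z_{0.02} + z_{0.10} = 2.054 + 1.282 = 3.335.
δ = d·√n ⇒ n = (δ/d)² = (3.335 / 1.05)² = 10.09.
Round up to the next whole unit.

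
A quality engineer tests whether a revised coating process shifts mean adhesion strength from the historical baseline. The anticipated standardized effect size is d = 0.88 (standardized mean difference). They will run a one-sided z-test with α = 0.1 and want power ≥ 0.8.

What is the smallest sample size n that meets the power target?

n = 6

Set Φ(δ − 1.282) = 0.8; then δ − 1.282 = Φ⁻¹(0.8) = 0.842, giving δ = 2.123.
δ = d·√n ⇒ n = (δ/d)² = (2.123 / 0.88)² = 5.82.
Rounding up, n = 6.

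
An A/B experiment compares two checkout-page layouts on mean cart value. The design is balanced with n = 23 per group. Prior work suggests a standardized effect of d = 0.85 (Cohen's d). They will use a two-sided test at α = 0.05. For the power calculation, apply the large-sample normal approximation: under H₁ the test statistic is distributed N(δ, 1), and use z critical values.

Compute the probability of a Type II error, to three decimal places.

β ≈ 0.178

Noncentrality parameter: λ = d·√(n/2) = 0.85 × √(23/2) = 2.8825
Critical value for a two-sided test at α = 0.05: z_{α/2} = 1.960.
Power = Φ(λ − 1.960) + Φ(−λ − 1.960) = Φ(0.923) + Φ(-4.842) = 0.8219 + 0.0000 = 0.8219.
Type II error: β = 1 − power = 1 − 0.8219 = 0.1781.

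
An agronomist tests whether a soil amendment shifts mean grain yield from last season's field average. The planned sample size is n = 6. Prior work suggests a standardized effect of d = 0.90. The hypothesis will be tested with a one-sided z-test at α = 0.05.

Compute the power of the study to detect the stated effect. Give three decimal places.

Power ≈ 0.712

Noncentrality parameter: δ = d·√n = 0.90 × √6 = 2.2045
Critical value for a one-sided test at α = 0.05: z_α = 1.645.
Power = P(Z > 1.645 − δ) = Φ(0.560) = 0.7122.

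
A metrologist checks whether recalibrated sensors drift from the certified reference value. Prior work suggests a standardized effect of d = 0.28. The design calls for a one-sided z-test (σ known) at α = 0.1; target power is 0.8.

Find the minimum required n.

n = 58

Set Φ(δ − 1.282) = 0.8; then δ − 1.282 = Φ⁻¹(0.8) = 0.842, giving δ = 2.123.
δ = d·√n ⇒ n = (δ/d)² = (2.123 / 0.28)² = 57.50.
Round up to the next whole unit.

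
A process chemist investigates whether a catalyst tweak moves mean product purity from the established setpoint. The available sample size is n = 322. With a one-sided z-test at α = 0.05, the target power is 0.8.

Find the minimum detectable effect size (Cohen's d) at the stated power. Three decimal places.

Need Φ(δ − 1.645) = 0.8, so δ = 1.645 + 0.842 = 2.486.
δ = d·√n ⇒ d = δ/√n = 2.486/√322 = 0.1386.

d ≈ 0.139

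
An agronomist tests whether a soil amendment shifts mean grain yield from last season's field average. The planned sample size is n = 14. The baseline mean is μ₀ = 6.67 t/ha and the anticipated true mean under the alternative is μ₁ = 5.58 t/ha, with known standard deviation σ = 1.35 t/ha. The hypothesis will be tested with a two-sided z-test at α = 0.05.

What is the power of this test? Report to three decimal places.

Power ≈ 0.856

Standardized effect: d = |μ₁ − μ₀| / σ = |5.58 − 6.67| / 1.35 = 0.8074
Noncentrality parameter: δ = d·√n = 0.8074 × √14 = 3.0210
Two-sided α = 0.05 → critical value z_{0.025} = 1.960.
Power = Φ(δ − 1.960) + Φ(−δ − 1.960) = Φ(1.061) + Φ(-4.981) = 0.8557 + 0.0000 = 0.8557.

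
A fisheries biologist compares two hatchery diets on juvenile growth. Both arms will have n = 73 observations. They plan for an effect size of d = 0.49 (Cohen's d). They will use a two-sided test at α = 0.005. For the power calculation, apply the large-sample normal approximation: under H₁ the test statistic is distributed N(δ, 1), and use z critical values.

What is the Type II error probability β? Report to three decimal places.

β ≈ 0.439

Noncentrality parameter: δ = d·√(n/2) = 0.49 × √(73/2) = 2.9603
Critical value for a two-sided test at α = 0.005: z_{α/2} = 2.807.
Power = Φ(δ − 2.807) + Φ(−δ − 2.807) = Φ(0.153) + Φ(-5.767) = 0.5609 + 0.0000 = 0.5609.
Type II error: β = 1 − power = 1 − 0.5609 = 0.4391.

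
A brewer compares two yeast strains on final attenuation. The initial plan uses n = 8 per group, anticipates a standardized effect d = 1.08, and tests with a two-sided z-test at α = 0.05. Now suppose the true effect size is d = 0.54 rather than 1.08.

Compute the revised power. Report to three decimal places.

With d = 0.54: δ = d·√(n/2) = 0.54 × √(8/2) = 1.0800. Critical value z_{0.025} = 1.960.
Revised power = Φ(δ − 1.960) + Φ(−δ − 1.960) = Φ(-0.880) + Φ(-3.040) = 0.1894 + 0.0012 = 0.1906.

Power ≈ 0.191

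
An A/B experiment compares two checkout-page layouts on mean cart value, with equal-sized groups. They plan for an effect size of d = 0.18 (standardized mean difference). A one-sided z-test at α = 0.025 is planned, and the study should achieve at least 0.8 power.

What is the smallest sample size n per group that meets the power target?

n = 485 per group

For power 0.8 need Φ(δ − z_{0.025}) = 0.8, so δ = z_{0.025} + z_{0.20} = 1.960 + 0.842 = 2.802.
δ = d·√(n/2) ⇒ n = 2(δ/d)² = 2 × (2.802 / 0.18)² = 484.50.
Round up to the next whole unit.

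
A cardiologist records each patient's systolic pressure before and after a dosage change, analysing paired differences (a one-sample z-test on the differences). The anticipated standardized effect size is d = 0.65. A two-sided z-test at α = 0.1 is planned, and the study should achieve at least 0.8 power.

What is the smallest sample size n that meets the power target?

For power 0.8 need Φ(δ − z_{0.05}) = 0.8, so δ = z_{0.05} + z_{0.20} = 1.645 + 0.842 = 2.486.
(Ignoring the negligible lower-tail rejection probability gives the usual closed-form inversion.)
δ = d·√n ⇒ n = (δ/d)² = (2.486 / 0.65)² = 14.63.
Round up to the next whole unit.

n = 15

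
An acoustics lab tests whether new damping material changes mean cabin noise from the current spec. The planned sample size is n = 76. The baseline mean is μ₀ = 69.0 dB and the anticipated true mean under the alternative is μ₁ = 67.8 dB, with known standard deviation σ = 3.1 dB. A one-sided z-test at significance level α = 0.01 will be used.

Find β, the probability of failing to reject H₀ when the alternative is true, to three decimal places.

β ≈ 0.147

Standardized effect: d = |μ₁ − μ₀| / σ = |67.8 − 69.0| / 3.1 = 0.3871
Noncentrality parameter: δ = d·√n = 0.3871 × √76 = 3.3746
Critical value for a one-sided test at α = 0.01: z_α = 2.326.
Power = P(Z > 2.326 − δ) = Φ(1.048) = 0.8527.
Type II error: β = 1 − power = 1 − 0.8527 = 0.1473.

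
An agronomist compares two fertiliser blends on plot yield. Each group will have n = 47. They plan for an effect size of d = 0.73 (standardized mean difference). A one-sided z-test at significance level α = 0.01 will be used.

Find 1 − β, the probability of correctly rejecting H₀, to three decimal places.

Noncentrality parameter: δ = d·√(n/2) = 0.73 × √(47/2) = 3.5388
One-sided α = 0.01 → critical value z_{0.01} = 2.326.
Power = P(Z > 2.326 − δ) = Φ(1.212) = 0.8873.

Power ≈ 0.887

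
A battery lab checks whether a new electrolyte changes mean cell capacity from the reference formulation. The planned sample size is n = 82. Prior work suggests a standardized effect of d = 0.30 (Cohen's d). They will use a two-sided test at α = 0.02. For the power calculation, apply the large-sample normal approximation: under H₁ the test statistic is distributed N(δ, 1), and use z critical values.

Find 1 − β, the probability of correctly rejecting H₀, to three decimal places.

Power ≈ 0.652

Noncentrality parameter: δ = d·√n = 0.30 × √82 = 2.7166
Critical value for a two-sided test at α = 0.02: z_{α/2} = 2.326.
Power = Φ(δ − 2.326) + Φ(−δ − 2.326) = Φ(0.390) + Φ(-5.043) = 0.6518 + 0.0000 = 0.6518.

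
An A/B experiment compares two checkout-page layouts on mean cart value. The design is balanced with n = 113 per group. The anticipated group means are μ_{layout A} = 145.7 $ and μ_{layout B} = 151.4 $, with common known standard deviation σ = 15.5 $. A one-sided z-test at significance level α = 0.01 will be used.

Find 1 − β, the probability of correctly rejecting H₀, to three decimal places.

Standardized effect: d = |μ_{layout A} − μ_{layout B}| / σ = |145.7 − 151.4| / 15.5 = 0.3677
Noncentrality parameter: δ = d·√(n/2) = 0.3677 × √(113/2) = 2.7642
Critical value for a one-sided test at α = 0.01: z_α = 2.326.
Power = P(Z > 2.326 − δ) = Φ(0.438) = 0.6692.

Power ≈ 0.669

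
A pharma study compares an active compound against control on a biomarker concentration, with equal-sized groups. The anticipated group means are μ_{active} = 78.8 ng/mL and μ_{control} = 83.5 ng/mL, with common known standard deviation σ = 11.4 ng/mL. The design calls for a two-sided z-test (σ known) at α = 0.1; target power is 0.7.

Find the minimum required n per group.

Standardized effect: d = |μ_{active} − μ_{control}| / σ = |78.8 − 83.5| / 11.4 = 0.4123
For power 0.7 need Φ(δ − z_{0.05}) = 0.7, so δ = z_{0.05} + z_{0.30} = 1.645 + 0.524 = 2.169.
(Ignoring the negligible lower-tail rejection probability gives the usual closed-form inversion.)
δ = d·√(n/2) ⇒ n = 2(δ/d)² = 2 × (2.169 / 0.4123)² = 55.37.
Rounding up, n = 56 per group.

n = 56 per group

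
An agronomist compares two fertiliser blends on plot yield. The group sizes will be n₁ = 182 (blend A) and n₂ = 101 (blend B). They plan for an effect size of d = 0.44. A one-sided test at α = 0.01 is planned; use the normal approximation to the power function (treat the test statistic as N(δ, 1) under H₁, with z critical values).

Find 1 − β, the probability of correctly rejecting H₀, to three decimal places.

Power ≈ 0.889

Noncentrality parameter: δ = d / √(1/n₁ + 1/n₂) = 0.44 / √(1/182 + 1/101) = 3.5461
Critical value for a one-sided test at α = 0.01: z_α = 2.326.
Power = Φ(δ − 2.326) = Φ(1.220) = 0.8887.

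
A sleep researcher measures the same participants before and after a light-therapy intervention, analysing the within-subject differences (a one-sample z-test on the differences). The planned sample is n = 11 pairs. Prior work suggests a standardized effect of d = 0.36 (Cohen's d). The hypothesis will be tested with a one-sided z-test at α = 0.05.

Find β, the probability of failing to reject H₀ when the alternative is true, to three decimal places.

Noncentrality parameter: δ = d·√n = 0.36 × √11 = 1.1940
Critical value for a one-sided test at α = 0.05: z_α = 1.645.
Power = P(Z > 1.645 − δ) = Φ(-0.451) = 0.3260.
Type II error: β = 1 − power = 1 − 0.3260 = 0.6740.

β ≈ 0.674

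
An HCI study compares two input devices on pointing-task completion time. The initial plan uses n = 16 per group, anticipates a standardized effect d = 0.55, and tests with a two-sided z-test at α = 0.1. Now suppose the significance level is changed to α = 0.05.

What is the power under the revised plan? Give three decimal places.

Power ≈ 0.343

δ = d·√(n/2) = 0.55 × √(16/2) = 1.5556 (unchanged). New critical value: z_{0.025} = 1.960.
Revised power = Φ(δ − 1.960) + Φ(−δ − 1.960) = Φ(-0.404) + Φ(-3.516) = 0.3430 + 0.0002 = 0.3432.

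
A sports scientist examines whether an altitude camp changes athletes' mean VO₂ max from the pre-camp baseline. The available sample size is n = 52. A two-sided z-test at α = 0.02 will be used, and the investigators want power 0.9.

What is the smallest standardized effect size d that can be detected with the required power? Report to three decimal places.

d ≈ 0.500

Required noncentrality: δ = z_{0.01} + z_{0.10} = 2.326 + 1.282 = 3.608.
(Lower-tail contribution to power is negligible for δ > 0.)
δ = d·√n ⇒ d = δ/√n = 3.608/√52 = 0.5003.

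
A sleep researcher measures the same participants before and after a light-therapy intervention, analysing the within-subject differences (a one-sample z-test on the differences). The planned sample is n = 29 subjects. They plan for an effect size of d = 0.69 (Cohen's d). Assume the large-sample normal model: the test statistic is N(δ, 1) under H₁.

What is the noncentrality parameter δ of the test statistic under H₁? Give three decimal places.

δ ≈ 3.716

The noncentrality parameter scales effect size by the design's sample-size factor: δ = d·√n = 0.69 × √29 = 3.7158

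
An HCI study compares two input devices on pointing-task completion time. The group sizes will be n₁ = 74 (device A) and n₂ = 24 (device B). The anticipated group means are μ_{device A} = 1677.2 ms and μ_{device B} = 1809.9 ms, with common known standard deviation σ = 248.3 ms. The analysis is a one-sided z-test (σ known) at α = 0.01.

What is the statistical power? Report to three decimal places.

Standardized effect: d = |μ_{device A} − μ_{device B}| / σ = |1677.2 − 1809.9| / 248.3 = 0.5344
Noncentrality parameter: δ = d / √(1/n₁ + 1/n₂) = 0.5344 / √(1/74 + 1/24) = 2.2751
Critical value for a one-sided test at α = 0.01: z_α = 2.326.
Power = P(Z > 2.326 − δ) = Φ(-0.051) = 0.4796.

Power ≈ 0.480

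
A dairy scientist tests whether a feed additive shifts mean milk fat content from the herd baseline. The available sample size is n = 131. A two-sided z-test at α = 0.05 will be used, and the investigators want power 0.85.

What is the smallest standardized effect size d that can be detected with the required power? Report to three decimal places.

d ≈ 0.262

Need Φ(δ − 1.960) = 0.85, so δ = 1.960 + 1.036 = 2.996.
(The second rejection-region term Φ(−δ − z_{α/2}) is negligible and dropped.)
δ = d·√n ⇒ d = δ/√n = 2.996/√131 = 0.2618.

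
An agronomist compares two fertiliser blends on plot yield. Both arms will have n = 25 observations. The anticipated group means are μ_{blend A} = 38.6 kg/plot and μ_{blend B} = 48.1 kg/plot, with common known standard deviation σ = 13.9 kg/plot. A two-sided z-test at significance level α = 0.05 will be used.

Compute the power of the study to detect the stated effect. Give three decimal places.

Standardized effect: d = |μ_{blend A} − μ_{blend B}| / σ = |38.6 − 48.1| / 13.9 = 0.6835
Noncentrality parameter: δ = d·√(n/2) = 0.6835 × √(25/2) = 2.4164
Two-sided α = 0.05 → critical value z_{0.025} = 1.960.
Power = Φ(δ − 1.960) + Φ(−δ − 1.960) = Φ(0.456) + Φ(-4.376) = 0.6760 + 0.0000 = 0.6760.

Power ≈ 0.676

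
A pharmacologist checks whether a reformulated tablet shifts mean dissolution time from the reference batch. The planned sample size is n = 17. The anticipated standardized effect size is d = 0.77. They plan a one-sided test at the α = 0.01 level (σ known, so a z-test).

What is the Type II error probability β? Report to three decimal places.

β ≈ 0.198

Noncentrality parameter: δ = d·√n = 0.77 × √17 = 3.1748
One-sided α = 0.01 → critical value z_{0.01} = 2.326.
Power = P(Z > 2.326 − δ) = Φ(0.848) = 0.8019.
Type II error: β = 1 − power = 1 − 0.8019 = 0.1981.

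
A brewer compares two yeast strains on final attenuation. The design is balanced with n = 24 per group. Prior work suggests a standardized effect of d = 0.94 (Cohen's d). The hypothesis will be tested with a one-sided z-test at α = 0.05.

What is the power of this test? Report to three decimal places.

Noncentrality parameter: δ = d·√(n/2) = 0.94 × √(24/2) = 3.2563
One-sided α = 0.05 → critical value z_{0.05} = 1.645.
Power = Φ(δ − 1.645) = Φ(1.611) = 0.9465.

Power ≈ 0.946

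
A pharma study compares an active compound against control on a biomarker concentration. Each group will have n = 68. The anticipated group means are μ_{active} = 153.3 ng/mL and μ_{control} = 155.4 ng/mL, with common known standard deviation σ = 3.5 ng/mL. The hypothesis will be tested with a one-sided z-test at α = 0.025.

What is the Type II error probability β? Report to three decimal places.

Standardized effect: d = |μ_{active} − μ_{control}| / σ = |153.3 − 155.4| / 3.5 = 0.6000
Noncentrality parameter: δ = d·√(n/2) = 0.6000 × √(68/2) = 3.4986
Critical value for a one-sided test at α = 0.025: z_α = 1.960.
Power = P(Z > 1.960 − δ) = Φ(1.539) = 0.9380.
Type II error: β = 1 − power = 1 − 0.9380 = 0.0620.

β ≈ 0.062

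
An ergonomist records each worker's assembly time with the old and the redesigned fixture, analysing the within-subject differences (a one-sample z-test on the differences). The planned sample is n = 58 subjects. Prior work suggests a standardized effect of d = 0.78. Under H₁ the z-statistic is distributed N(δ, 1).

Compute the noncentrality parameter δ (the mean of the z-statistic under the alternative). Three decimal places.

δ = d·√n = 0.78 × √58 = 5.9403

δ ≈ 5.940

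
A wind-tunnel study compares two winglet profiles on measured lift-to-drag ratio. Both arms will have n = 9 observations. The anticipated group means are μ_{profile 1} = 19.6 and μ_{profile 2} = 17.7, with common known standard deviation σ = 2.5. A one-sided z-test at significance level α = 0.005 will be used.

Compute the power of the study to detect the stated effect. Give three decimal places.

Power ≈ 0.168

Standardized effect: d = |μ_{profile 1} − μ_{profile 2}| / σ = |19.6 − 17.7| / 2.5 = 0.7600
Noncentrality parameter: δ = d·√(n/2) = 0.7600 × √(9/2) = 1.6122
Critical value for a one-sided test at α = 0.005: z_α = 2.576.
Power = Φ(δ − 2.576) = Φ(-0.964) = 0.1676.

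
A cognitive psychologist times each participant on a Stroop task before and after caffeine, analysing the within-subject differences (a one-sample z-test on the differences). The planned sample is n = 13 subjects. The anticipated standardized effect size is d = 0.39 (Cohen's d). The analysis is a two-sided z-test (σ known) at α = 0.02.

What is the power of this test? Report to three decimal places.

Noncentrality parameter: δ = d·√n = 0.39 × √13 = 1.4062
Critical value for a two-sided test at α = 0.02: z_{α/2} = 2.326.
Power = Φ(δ − 2.326) + Φ(−δ − 2.326) = Φ(-0.920) + Φ(-3.733) = 0.1787 + 0.0001 = 0.1788.

Power ≈ 0.179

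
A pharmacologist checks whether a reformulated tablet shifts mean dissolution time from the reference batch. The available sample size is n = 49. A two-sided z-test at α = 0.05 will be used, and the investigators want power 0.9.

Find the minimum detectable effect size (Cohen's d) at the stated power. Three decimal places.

d ≈ 0.463

Need Φ(δ − 1.960) = 0.9, so δ = 1.960 + 1.282 = 3.242.
(Lower-tail contribution to power is negligible for δ > 0.)
δ = d·√n ⇒ d = δ/√n = 3.242/√49 = 0.4631.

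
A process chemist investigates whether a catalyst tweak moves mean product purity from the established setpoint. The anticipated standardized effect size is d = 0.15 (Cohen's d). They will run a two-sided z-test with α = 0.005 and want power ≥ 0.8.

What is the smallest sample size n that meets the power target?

n = 592

Set Φ(δ − 2.807) = 0.8; then δ − 2.807 = Φ⁻¹(0.8) = 0.842, giving δ = 3.649.
(For δ > 0 the lower-tail rejection region contributes negligibly to power, so the one-term inversion is standard.)
δ = d·√n ⇒ n = (δ/d)² = (3.649 / 0.15)² = 591.67.
Round up to the next whole unit.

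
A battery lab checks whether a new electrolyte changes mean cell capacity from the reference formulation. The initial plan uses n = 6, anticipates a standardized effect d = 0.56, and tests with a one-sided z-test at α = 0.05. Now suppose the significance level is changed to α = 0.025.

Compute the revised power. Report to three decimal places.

δ = d·√n = 0.56 × √6 = 1.3717 (unchanged). New critical value: z_{0.025} = 1.960.
Revised power = P(Z > 1.960 − δ) = Φ(-0.588) = 0.2782.

Power ≈ 0.278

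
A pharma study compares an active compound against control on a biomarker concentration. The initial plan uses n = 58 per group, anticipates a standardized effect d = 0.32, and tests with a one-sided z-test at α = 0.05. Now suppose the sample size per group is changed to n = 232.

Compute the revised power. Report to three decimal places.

With n = 232 per group: δ = d·√(n/2) = 0.32 × √(232/2) = 3.4465. Critical value z_{0.05} = 1.645.
Revised power = P(Z > 1.645 − δ) = Φ(1.802) = 0.9642.

Power ≈ 0.964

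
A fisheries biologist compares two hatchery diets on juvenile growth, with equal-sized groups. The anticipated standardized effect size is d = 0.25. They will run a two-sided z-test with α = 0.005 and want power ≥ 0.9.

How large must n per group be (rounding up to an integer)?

For power 0.9 need Φ(δ − z_{0.0025}) = 0.9, so δ = z_{0.0025} + z_{0.10} = 2.807 + 1.282 = 4.089.
(For δ > 0 the lower-tail rejection region contributes negligibly to power, so the one-term inversion is standard.)
δ = d·√(n/2) ⇒ n = 2(δ/d)² = 2 × (4.089 / 0.25)² = 534.93.
Round up to the next whole unit.

n = 535 per group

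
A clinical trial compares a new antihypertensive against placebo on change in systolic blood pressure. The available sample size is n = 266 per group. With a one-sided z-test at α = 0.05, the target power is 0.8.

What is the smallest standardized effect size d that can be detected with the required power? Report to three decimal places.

Need Φ(δ − 1.645) = 0.8, so δ = 1.645 + 0.842 = 2.486.
δ = d·√(n/2) ⇒ d = δ/√(n/2) = 2.486/√(266/2) = 0.2156.

d ≈ 0.216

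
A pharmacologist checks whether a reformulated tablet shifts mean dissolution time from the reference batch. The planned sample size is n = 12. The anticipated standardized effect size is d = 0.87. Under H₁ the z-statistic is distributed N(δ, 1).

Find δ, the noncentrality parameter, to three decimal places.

δ ≈ 3.014

The noncentrality parameter scales effect size by the design's sample-size factor: δ = d·√n = 0.87 × √12 = 3.0138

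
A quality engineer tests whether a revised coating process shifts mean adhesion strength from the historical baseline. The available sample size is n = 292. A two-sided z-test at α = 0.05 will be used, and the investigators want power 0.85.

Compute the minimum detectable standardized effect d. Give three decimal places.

Required noncentrality: δ = z_{0.025} + z_{0.15} = 1.960 + 1.036 = 2.996.
(Lower-tail contribution to power is negligible for δ > 0.)
δ = d·√n ⇒ d = δ/√n = 2.996/√292 = 0.1754.

d ≈ 0.175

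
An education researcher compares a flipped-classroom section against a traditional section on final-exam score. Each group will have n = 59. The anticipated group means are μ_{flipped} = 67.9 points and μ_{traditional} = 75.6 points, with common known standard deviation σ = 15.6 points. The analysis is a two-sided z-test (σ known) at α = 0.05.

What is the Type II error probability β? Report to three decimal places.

β ≈ 0.235

Standardized effect: d = |μ_{flipped} − μ_{traditional}| / σ = |67.9 − 75.6| / 15.6 = 0.4936
Noncentrality parameter: λ = d·√(n/2) = 0.4936 × √(59/2) = 2.6809
Critical value for a two-sided test at α = 0.05: z_{α/2} = 1.960.
Power = Φ(λ − 1.960) + Φ(−λ − 1.960) = Φ(0.721) + Φ(-4.641) = 0.7645 + 0.0000 = 0.7645.
Type II error: β = 1 − power = 1 − 0.7645 = 0.2355.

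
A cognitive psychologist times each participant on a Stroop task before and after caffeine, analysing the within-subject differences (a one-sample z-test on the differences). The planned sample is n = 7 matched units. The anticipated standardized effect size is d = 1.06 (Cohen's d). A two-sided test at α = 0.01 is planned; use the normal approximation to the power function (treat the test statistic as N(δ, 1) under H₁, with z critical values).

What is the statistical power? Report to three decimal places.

Power ≈ 0.590

Noncentrality parameter: δ = d·√n = 1.06 × √7 = 2.8045
Two-sided α = 0.01 → critical value z_{0.005} = 2.576.
Power = Φ(δ − 2.576) + Φ(−δ − 2.576) = Φ(0.229) + Φ(-5.380) = 0.5904 + 0.0000 = 0.5904.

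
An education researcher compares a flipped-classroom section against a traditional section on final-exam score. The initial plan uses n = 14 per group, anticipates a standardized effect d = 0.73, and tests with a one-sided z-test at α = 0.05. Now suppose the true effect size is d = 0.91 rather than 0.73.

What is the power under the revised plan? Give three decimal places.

With d = 0.91: δ = d·√(n/2) = 0.91 × √(14/2) = 2.4076. Critical value z_{0.05} = 1.645.
Revised power = Φ(δ − 1.645) = Φ(0.763) = 0.7772.

Power ≈ 0.777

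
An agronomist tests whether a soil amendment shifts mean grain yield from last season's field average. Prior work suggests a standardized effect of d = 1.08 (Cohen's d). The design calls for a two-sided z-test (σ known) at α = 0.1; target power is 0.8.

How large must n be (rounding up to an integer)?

n = 6

For power 0.8 need Φ(δ − z_{0.05}) = 0.8, so δ = z_{0.05} + z_{0.20} = 1.645 + 0.842 = 2.486.
(For δ > 0 the lower-tail rejection region contributes negligibly to power, so the one-term inversion is standard.)
δ = d·√n ⇒ n = (δ/d)² = (2.486 / 1.08)² = 5.30.
Rounding up, n = 6.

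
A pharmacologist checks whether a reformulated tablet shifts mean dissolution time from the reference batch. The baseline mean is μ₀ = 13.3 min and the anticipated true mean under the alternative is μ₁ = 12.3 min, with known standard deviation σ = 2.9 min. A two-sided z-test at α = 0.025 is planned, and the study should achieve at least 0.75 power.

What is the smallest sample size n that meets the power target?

n = 72

Standardized effect: d = |μ₁ − μ₀| / σ = |12.3 − 13.3| / 2.9 = 0.3448
Set Φ(δ − 2.241) = 0.75; then δ − 2.241 = Φ⁻¹(0.75) = 0.674, giving δ = 2.916.
(Ignoring the negligible lower-tail rejection probability gives the usual closed-form inversion.)
δ = d·√n ⇒ n = (δ/d)² = (2.916 / 0.3448)² = 71.51.
Round up to the next whole unit.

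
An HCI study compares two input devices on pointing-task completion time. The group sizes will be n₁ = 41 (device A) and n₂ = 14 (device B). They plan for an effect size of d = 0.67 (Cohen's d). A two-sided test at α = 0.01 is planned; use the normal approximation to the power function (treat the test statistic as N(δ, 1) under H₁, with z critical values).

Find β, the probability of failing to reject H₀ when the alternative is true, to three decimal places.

Noncentrality parameter: δ = d / √(1/n₁ + 1/n₂) = 0.67 / √(1/41 + 1/14) = 2.1645
Critical value for a two-sided test at α = 0.01: z_{α/2} = 2.576.
Power = Φ(δ − 2.576) + Φ(−δ − 2.576) = Φ(-0.411) + Φ(-4.740) = 0.3404 + 0.0000 = 0.3404.
Type II error: β = 1 − power = 1 − 0.3404 = 0.6596.

β ≈ 0.660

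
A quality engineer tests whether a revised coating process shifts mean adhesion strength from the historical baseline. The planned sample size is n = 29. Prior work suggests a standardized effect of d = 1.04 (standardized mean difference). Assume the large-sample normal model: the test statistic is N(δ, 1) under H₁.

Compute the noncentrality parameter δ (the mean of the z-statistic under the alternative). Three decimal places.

δ ≈ 5.601

δ = d·√n = 1.04 × √29 = 5.6006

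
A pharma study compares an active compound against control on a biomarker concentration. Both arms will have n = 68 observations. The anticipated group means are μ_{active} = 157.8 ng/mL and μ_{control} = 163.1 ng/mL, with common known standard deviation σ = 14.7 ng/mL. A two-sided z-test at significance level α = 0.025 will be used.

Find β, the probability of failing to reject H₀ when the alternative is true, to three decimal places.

Standardized effect: d = |μ_{active} − μ_{control}| / σ = |157.8 − 163.1| / 14.7 = 0.3605
Noncentrality parameter: δ = d·√(n/2) = 0.3605 × √(68/2) = 2.1023
Critical value for a two-sided test at α = 0.025: z_{α/2} = 2.241.
Power = Φ(δ − 2.241) + Φ(−δ − 2.241) = Φ(-0.139) + Φ(-4.344) = 0.4447 + 0.0000 = 0.4447.
Type II error: β = 1 − power = 1 − 0.4447 = 0.5553.

β ≈ 0.555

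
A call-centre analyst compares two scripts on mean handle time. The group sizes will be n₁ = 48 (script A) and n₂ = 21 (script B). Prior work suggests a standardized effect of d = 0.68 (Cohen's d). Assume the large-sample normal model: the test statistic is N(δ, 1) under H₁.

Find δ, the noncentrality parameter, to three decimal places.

δ ≈ 2.599

δ = d / √(1/n₁ + 1/n₂) = 0.68 / √(1/48 + 1/21) = 2.5990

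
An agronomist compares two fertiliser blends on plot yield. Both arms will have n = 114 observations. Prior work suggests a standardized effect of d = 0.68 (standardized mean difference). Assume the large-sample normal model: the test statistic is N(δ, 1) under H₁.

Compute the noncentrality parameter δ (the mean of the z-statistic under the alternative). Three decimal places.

δ ≈ 5.134

δ = d·√(n/2) = 0.68 × √(114/2) = 5.1339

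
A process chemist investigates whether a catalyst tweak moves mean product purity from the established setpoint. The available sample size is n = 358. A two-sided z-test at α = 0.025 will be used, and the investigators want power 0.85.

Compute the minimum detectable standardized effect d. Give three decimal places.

Required noncentrality: δ = z_{0.0125} + z_{0.15} = 2.241 + 1.036 = 3.278.
(Lower-tail contribution to power is negligible for δ > 0.)
δ = d·√n ⇒ d = δ/√n = 3.278/√358 = 0.1732.

d ≈ 0.173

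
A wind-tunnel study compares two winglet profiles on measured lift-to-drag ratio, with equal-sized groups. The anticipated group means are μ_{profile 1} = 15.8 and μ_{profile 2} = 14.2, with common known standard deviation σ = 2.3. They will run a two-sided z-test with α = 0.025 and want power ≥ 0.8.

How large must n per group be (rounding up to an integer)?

Standardized effect: d = |μ_{profile 1} − μ_{profile 2}| / σ = |15.8 − 14.2| / 2.3 = 0.6957
Set Φ(δ − 2.241) = 0.8; then δ − 2.241 = Φ⁻¹(0.8) = 0.842, giving δ = 3.083.
(Ignoring the negligible lower-tail rejection probability gives the usual closed-form inversion.)
δ = d·√(n/2) ⇒ n = 2(δ/d)² = 2 × (3.083 / 0.6957)² = 39.28.
Rounding up, n = 40 per group.

n = 40 per group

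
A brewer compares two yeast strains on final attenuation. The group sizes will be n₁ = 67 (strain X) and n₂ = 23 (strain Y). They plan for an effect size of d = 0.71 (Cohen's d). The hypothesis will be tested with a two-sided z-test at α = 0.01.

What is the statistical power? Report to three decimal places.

Noncentrality parameter: δ = d / √(1/n₁ + 1/n₂) = 0.71 / √(1/67 + 1/23) = 2.9379
Two-sided α = 0.01 → critical value z_{0.005} = 2.576.
Power = Φ(δ − 2.576) + Φ(−δ − 2.576) = Φ(0.362) + Φ(-5.514) = 0.6414 + 0.0000 = 0.6414.

Power ≈ 0.641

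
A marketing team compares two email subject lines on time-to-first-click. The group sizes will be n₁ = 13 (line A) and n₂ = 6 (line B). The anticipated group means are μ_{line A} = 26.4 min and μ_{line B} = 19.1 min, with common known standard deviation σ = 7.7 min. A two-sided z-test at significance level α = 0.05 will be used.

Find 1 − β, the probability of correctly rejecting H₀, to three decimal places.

Standardized effect: d = |μ_{line A} − μ_{line B}| / σ = |26.4 − 19.1| / 7.7 = 0.9481
Noncentrality parameter: δ = d / √(1/n₁ + 1/n₂) = 0.9481 / √(1/13 + 1/6) = 1.9209
Two-sided α = 0.05 → critical value z_{0.025} = 1.960.
Power = Φ(δ − 1.960) + Φ(−δ − 1.960) = Φ(-0.039) + Φ(-3.881) = 0.4844 + 0.0001 = 0.4845.

Power ≈ 0.484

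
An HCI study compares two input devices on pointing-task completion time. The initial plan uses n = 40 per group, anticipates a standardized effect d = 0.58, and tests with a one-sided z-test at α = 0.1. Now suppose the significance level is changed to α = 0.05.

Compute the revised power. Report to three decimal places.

δ = d·√(n/2) = 0.58 × √(40/2) = 2.5938 (unchanged). New critical value: z_{0.05} = 1.645.
Revised power = P(Z > 1.645 − δ) = Φ(0.949) = 0.8287.

Power ≈ 0.829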